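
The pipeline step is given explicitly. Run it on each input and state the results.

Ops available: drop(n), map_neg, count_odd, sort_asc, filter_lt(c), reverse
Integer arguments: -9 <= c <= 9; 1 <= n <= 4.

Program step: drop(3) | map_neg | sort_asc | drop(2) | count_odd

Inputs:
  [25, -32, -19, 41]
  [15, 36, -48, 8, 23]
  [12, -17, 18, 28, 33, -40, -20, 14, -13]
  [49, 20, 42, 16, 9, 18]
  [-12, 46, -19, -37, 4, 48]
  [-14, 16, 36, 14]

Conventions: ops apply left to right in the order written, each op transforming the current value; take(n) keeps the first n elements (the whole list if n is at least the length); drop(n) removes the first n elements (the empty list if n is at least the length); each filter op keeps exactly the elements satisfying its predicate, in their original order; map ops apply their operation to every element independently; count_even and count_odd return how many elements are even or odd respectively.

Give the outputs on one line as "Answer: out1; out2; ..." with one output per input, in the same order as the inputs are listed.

0; 0; 1; 1; 1; 0

Execution, op by op:
  [25, -32, -19, 41] -> [41] -> [-41] -> [-41] -> [] -> 0
  [15, 36, -48, 8, 23] -> [8, 23] -> [-8, -23] -> [-23, -8] -> [] -> 0
  [12, -17, 18, 28, 33, -40, -20, 14, -13] -> [28, 33, -40, -20, 14, -13] -> [-28, -33, 40, 20, -14, 13] -> [-33, -28, -14, 13, 20, 40] -> [-14, 13, 20, 40] -> 1
  [49, 20, 42, 16, 9, 18] -> [16, 9, 18] -> [-16, -9, -18] -> [-18, -16, -9] -> [-9] -> 1
  [-12, 46, -19, -37, 4, 48] -> [-37, 4, 48] -> [37, -4, -48] -> [-48, -4, 37] -> [37] -> 1
  [-14, 16, 36, 14] -> [14] -> [-14] -> [-14] -> [] -> 0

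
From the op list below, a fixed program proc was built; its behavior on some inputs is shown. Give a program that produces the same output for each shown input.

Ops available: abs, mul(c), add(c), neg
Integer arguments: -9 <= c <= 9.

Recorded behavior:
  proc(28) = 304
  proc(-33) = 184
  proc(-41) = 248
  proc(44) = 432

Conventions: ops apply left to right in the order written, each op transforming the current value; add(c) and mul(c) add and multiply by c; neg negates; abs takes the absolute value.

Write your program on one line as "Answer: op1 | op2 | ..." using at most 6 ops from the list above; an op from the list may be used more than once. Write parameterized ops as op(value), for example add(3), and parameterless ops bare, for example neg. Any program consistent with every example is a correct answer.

neg | add(-1) | add(-9) | neg | mul(-8) | abs

Check, running the answer program on each example:
  28 -> -28 -> -29 -> -38 -> 38 -> -304 -> 304
  -33 -> 33 -> 32 -> 23 -> -23 -> 184 -> 184
  -41 -> 41 -> 40 -> 31 -> -31 -> 248 -> 248
  44 -> -44 -> -45 -> -54 -> 54 -> -432 -> 432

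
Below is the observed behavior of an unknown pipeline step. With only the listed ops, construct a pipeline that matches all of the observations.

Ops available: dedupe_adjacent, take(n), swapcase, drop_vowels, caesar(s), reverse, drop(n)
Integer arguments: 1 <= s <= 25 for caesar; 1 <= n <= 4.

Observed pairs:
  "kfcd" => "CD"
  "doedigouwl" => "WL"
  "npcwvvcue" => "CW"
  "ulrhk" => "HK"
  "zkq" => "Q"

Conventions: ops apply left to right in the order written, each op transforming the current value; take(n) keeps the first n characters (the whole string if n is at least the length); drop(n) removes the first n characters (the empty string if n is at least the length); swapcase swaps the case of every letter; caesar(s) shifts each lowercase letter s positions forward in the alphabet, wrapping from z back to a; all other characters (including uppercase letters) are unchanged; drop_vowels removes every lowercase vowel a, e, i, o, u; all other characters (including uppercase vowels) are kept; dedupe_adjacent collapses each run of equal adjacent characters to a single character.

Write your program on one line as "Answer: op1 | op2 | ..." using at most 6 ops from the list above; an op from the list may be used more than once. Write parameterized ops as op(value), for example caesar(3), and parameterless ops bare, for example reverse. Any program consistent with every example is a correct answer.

drop_vowels | dedupe_adjacent | take(4) | drop(2) | swapcase

Check, running the answer program on each example:
  "kfcd" -> "kfcd" -> "kfcd" -> "kfcd" -> "cd" -> "CD"
  "doedigouwl" -> "ddgwl" -> "dgwl" -> "dgwl" -> "wl" -> "WL"
  "npcwvvcue" -> "npcwvvc" -> "npcwvc" -> "npcw" -> "cw" -> "CW"
  "ulrhk" -> "lrhk" -> "lrhk" -> "lrhk" -> "hk" -> "HK"
  "zkq" -> "zkq" -> "zkq" -> "zkq" -> "q" -> "Q"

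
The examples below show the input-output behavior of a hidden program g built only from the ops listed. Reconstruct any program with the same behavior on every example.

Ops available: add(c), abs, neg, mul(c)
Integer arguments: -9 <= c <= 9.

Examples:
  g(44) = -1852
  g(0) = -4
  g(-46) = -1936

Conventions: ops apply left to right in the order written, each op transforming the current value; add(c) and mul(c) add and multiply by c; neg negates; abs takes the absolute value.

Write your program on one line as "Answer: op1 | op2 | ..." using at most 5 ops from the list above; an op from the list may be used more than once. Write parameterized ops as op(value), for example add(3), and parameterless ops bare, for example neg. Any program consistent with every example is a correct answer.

mul(7) | abs | neg | mul(6) | add(-4)

Check, running the answer program on each example:
  44 -> 308 -> 308 -> -308 -> -1848 -> -1852
  0 -> 0 -> 0 -> 0 -> 0 -> -4
  -46 -> -322 -> 322 -> -322 -> -1932 -> -1936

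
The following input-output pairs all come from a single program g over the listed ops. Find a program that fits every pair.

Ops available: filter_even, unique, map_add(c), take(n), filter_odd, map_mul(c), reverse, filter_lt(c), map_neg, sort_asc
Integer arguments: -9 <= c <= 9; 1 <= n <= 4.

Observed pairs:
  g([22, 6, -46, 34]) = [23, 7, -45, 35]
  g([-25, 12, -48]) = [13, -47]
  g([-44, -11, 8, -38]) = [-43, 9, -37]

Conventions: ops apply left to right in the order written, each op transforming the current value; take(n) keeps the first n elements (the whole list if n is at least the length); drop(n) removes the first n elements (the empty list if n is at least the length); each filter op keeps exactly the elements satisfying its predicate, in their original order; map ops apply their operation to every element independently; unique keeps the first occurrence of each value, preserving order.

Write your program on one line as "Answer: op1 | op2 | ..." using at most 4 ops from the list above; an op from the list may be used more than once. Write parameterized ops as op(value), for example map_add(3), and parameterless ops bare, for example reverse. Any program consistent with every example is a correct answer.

map_add(-2) | map_add(3) | filter_odd

Check, running the answer program on each example:
  [22, 6, -46, 34] -> [20, 4, -48, 32] -> [23, 7, -45, 35] -> [23, 7, -45, 35]
  [-25, 12, -48] -> [-27, 10, -50] -> [-24, 13, -47] -> [13, -47]
  [-44, -11, 8, -38] -> [-46, -13, 6, -40] -> [-43, -10, 9, -37] -> [-43, 9, -37]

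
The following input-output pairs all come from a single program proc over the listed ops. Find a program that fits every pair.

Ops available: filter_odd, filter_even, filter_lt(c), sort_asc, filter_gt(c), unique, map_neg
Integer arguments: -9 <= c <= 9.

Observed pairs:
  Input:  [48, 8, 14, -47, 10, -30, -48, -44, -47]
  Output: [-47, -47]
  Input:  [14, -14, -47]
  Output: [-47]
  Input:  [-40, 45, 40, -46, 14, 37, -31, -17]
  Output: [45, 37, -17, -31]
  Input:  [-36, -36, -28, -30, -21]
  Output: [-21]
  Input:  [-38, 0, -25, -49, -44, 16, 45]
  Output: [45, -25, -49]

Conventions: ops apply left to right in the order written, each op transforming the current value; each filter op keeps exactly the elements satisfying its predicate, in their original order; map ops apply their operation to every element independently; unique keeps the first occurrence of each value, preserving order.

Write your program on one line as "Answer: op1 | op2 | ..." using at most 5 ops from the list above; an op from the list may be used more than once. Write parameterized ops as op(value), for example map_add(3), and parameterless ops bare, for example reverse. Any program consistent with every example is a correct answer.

filter_odd | map_neg | sort_asc | map_neg

Check, running the answer program on each example:
  [48, 8, 14, -47, 10, -30, -48, -44, -47] -> [-47, -47] -> [47, 47] -> [47, 47] -> [-47, -47]
  [14, -14, -47] -> [-47] -> [47] -> [47] -> [-47]
  [-40, 45, 40, -46, 14, 37, -31, -17] -> [45, 37, -31, -17] -> [-45, -37, 31, 17] -> [-45, -37, 17, 31] -> [45, 37, -17, -31]
  [-36, -36, -28, -30, -21] -> [-21] -> [21] -> [21] -> [-21]
  [-38, 0, -25, -49, -44, 16, 45] -> [-25, -49, 45] -> [25, 49, -45] -> [-45, 25, 49] -> [45, -25, -49]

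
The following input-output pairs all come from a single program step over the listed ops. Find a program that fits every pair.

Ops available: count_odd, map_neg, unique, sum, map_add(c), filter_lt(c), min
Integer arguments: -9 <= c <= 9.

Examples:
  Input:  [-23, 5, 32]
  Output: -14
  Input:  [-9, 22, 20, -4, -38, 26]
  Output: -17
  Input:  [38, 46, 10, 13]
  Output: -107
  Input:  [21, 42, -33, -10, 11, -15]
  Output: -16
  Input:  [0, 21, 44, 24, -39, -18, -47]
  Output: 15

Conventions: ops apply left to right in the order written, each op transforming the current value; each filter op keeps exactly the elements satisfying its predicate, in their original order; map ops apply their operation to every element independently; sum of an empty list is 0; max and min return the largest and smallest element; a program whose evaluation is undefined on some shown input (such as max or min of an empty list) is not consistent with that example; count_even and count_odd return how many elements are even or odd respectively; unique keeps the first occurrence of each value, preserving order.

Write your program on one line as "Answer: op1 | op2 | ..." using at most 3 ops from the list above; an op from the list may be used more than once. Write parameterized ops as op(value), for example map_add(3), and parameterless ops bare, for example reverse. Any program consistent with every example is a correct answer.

map_neg | sum

Check, running the answer program on each example:
  [-23, 5, 32] -> [23, -5, -32] -> -14
  [-9, 22, 20, -4, -38, 26] -> [9, -22, -20, 4, 38, -26] -> -17
  [38, 46, 10, 13] -> [-38, -46, -10, -13] -> -107
  [21, 42, -33, -10, 11, -15] -> [-21, -42, 33, 10, -11, 15] -> -16
  [0, 21, 44, 24, -39, -18, -47] -> [0, -21, -44, -24, 39, 18, 47] -> 15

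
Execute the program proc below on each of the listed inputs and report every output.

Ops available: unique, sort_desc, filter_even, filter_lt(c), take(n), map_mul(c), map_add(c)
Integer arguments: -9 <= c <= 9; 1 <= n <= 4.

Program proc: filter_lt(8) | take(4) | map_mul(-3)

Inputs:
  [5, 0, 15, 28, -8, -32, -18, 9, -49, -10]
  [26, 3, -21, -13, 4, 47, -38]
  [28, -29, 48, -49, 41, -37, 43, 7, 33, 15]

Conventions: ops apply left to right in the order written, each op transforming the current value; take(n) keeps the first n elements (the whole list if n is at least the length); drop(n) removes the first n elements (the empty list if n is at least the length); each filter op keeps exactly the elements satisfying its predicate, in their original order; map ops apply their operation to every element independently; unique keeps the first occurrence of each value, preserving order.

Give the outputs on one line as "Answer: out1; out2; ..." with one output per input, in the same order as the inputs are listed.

[-15, 0, 24, 96]; [-9, 63, 39, -12]; [87, 147, 111, -21]

Execution, op by op:
  [5, 0, 15, 28, -8, -32, -18, 9, -49, -10] -> [5, 0, -8, -32, -18, -49, -10] -> [5, 0, -8, -32] -> [-15, 0, 24, 96]
  [26, 3, -21, -13, 4, 47, -38] -> [3, -21, -13, 4, -38] -> [3, -21, -13, 4] -> [-9, 63, 39, -12]
  [28, -29, 48, -49, 41, -37, 43, 7, 33, 15] -> [-29, -49, -37, 7] -> [-29, -49, -37, 7] -> [87, 147, 111, -21]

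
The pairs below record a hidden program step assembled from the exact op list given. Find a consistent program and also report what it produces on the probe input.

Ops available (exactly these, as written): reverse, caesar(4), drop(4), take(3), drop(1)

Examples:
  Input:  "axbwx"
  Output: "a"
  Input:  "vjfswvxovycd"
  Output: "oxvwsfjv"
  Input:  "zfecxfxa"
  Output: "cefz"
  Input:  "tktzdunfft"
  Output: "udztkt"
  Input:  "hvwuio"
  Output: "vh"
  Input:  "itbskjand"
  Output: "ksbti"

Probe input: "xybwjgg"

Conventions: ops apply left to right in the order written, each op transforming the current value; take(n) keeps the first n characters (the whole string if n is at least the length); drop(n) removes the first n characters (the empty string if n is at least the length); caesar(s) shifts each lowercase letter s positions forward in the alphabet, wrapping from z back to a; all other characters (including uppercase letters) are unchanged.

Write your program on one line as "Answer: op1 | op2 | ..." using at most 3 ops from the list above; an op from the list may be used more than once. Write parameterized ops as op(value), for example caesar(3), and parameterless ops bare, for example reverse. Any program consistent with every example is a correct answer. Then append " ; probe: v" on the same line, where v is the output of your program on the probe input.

reverse | drop(4) ; probe: "byx"

Check, running the answer program on each example:
  "axbwx" -> "xwbxa" -> "a"
  "vjfswvxovycd" -> "dcyvoxvwsfjv" -> "oxvwsfjv"
  "zfecxfxa" -> "axfxcefz" -> "cefz"
  "tktzdunfft" -> "tffnudztkt" -> "udztkt"
  "hvwuio" -> "oiuwvh" -> "vh"
  "itbskjand" -> "dnajksbti" -> "ksbti"
  probe: "xybwjgg" -> "ggjwbyx" -> "byx"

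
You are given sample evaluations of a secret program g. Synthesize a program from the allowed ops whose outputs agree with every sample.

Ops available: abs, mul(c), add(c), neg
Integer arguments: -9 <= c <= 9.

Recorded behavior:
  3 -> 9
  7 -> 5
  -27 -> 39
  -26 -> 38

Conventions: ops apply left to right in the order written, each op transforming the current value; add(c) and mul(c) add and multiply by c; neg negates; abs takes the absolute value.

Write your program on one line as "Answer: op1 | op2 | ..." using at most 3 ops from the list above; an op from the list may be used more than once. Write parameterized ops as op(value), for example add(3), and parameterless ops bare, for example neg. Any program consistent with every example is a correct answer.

add(-3) | add(-9) | abs

Check, running the answer program on each example:
  3 -> 0 -> -9 -> 9
  7 -> 4 -> -5 -> 5
  -27 -> -30 -> -39 -> 39
  -26 -> -29 -> -38 -> 38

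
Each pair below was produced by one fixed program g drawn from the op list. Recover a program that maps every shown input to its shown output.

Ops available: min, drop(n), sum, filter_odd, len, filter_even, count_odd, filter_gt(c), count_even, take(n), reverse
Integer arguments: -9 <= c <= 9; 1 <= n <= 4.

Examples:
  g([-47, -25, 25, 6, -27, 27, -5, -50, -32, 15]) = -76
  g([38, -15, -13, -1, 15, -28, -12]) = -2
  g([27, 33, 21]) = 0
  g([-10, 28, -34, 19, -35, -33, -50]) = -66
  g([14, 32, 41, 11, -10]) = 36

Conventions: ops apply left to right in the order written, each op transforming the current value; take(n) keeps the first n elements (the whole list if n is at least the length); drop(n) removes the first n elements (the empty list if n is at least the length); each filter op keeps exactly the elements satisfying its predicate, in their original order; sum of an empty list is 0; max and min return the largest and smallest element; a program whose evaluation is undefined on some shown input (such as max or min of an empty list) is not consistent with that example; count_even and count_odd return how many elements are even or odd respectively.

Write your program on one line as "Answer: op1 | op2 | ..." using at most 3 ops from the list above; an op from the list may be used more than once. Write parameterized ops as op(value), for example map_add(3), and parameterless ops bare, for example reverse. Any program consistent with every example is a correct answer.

reverse | filter_even | sum

Check, running the answer program on each example:
  [-47, -25, 25, 6, -27, 27, -5, -50, -32, 15] -> [15, -32, -50, -5, 27, -27, 6, 25, -25, -47] -> [-32, -50, 6] -> -76
  [38, -15, -13, -1, 15, -28, -12] -> [-12, -28, 15, -1, -13, -15, 38] -> [-12, -28, 38] -> -2
  [27, 33, 21] -> [21, 33, 27] -> [] -> 0
  [-10, 28, -34, 19, -35, -33, -50] -> [-50, -33, -35, 19, -34, 28, -10] -> [-50, -34, 28, -10] -> -66
  [14, 32, 41, 11, -10] -> [-10, 11, 41, 32, 14] -> [-10, 32, 14] -> 36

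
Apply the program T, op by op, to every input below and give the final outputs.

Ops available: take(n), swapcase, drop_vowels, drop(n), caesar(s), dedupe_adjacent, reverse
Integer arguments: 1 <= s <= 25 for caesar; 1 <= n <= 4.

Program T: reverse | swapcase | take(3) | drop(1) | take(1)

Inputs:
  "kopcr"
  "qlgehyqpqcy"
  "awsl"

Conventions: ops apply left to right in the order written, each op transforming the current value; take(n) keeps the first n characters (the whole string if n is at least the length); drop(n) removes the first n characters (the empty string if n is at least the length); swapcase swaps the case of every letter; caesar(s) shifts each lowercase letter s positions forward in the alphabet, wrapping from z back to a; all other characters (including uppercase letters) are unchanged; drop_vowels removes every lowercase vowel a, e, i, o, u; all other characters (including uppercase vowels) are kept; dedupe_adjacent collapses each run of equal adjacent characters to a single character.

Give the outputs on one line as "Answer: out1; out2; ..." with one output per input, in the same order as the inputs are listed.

"C"; "C"; "S"

Execution, op by op:
  "kopcr" -> "rcpok" -> "RCPOK" -> "RCP" -> "CP" -> "C"
  "qlgehyqpqcy" -> "ycqpqyheglq" -> "YCQPQYHEGLQ" -> "YCQ" -> "CQ" -> "C"
  "awsl" -> "lswa" -> "LSWA" -> "LSW" -> "SW" -> "S"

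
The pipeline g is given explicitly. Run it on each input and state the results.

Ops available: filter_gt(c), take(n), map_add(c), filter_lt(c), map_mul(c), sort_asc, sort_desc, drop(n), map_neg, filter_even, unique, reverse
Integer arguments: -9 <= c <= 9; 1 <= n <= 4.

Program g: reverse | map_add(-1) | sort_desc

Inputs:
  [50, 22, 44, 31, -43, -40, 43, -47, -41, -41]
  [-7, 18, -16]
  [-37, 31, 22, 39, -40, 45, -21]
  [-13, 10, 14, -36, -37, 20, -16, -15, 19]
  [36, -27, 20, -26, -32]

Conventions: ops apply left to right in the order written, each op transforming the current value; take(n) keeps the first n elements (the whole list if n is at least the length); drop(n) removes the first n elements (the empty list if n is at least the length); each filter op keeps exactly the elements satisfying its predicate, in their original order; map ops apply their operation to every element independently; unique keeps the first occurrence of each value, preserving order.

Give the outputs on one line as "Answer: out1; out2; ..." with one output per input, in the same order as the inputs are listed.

[49, 43, 42, 30, 21, -41, -42, -42, -44, -48]; [17, -8, -17]; [44, 38, 30, 21, -22, -38, -41]; [19, 18, 13, 9, -14, -16, -17, -37, -38]; [35, 19, -27, -28, -33]

Execution, op by op:
  [50, 22, 44, 31, -43, -40, 43, -47, -41, -41] -> [-41, -41, -47, 43, -40, -43, 31, 44, 22, 50] -> [-42, -42, -48, 42, -41, -44, 30, 43, 21, 49] -> [49, 43, 42, 30, 21, -41, -42, -42, -44, -48]
  [-7, 18, -16] -> [-16, 18, -7] -> [-17, 17, -8] -> [17, -8, -17]
  [-37, 31, 22, 39, -40, 45, -21] -> [-21, 45, -40, 39, 22, 31, -37] -> [-22, 44, -41, 38, 21, 30, -38] -> [44, 38, 30, 21, -22, -38, -41]
  [-13, 10, 14, -36, -37, 20, -16, -15, 19] -> [19, -15, -16, 20, -37, -36, 14, 10, -13] -> [18, -16, -17, 19, -38, -37, 13, 9, -14] -> [19, 18, 13, 9, -14, -16, -17, -37, -38]
  [36, -27, 20, -26, -32] -> [-32, -26, 20, -27, 36] -> [-33, -27, 19, -28, 35] -> [35, 19, -27, -28, -33]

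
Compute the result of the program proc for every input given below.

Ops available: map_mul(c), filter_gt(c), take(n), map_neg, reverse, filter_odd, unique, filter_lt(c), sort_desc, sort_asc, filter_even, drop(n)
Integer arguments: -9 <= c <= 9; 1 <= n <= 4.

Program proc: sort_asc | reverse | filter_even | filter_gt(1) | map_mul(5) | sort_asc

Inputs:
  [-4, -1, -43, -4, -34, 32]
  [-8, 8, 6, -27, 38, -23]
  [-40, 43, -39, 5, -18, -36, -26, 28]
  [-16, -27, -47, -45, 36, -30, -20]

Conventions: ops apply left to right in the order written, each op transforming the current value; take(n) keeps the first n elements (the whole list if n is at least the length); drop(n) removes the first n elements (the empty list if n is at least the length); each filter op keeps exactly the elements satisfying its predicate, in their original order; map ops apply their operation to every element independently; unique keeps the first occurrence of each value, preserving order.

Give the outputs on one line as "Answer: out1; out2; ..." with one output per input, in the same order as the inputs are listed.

[160]; [30, 40, 190]; [140]; [180]

Execution, op by op:
  [-4, -1, -43, -4, -34, 32] -> [-43, -34, -4, -4, -1, 32] -> [32, -1, -4, -4, -34, -43] -> [32, -4, -4, -34] -> [32] -> [160] -> [160]
  [-8, 8, 6, -27, 38, -23] -> [-27, -23, -8, 6, 8, 38] -> [38, 8, 6, -8, -23, -27] -> [38, 8, 6, -8] -> [38, 8, 6] -> [190, 40, 30] -> [30, 40, 190]
  [-40, 43, -39, 5, -18, -36, -26, 28] -> [-40, -39, -36, -26, -18, 5, 28, 43] -> [43, 28, 5, -18, -26, -36, -39, -40] -> [28, -18, -26, -36, -40] -> [28] -> [140] -> [140]
  [-16, -27, -47, -45, 36, -30, -20] -> [-47, -45, -30, -27, -20, -16, 36] -> [36, -16, -20, -27, -30, -45, -47] -> [36, -16, -20, -30] -> [36] -> [180] -> [180]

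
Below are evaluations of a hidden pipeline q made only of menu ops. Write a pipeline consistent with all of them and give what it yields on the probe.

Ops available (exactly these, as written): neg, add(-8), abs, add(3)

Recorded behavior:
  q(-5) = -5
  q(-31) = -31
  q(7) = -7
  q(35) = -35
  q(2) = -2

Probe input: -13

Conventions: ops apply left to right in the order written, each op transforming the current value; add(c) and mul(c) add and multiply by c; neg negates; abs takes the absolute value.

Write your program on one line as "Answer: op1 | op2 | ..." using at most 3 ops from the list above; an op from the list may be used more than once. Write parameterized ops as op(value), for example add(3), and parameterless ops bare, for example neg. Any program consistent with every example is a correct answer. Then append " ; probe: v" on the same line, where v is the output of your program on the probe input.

abs | neg ; probe: -13

Check, running the answer program on each example:
  -5 -> 5 -> -5
  -31 -> 31 -> -31
  7 -> 7 -> -7
  35 -> 35 -> -35
  2 -> 2 -> -2
  probe: -13 -> 13 -> -13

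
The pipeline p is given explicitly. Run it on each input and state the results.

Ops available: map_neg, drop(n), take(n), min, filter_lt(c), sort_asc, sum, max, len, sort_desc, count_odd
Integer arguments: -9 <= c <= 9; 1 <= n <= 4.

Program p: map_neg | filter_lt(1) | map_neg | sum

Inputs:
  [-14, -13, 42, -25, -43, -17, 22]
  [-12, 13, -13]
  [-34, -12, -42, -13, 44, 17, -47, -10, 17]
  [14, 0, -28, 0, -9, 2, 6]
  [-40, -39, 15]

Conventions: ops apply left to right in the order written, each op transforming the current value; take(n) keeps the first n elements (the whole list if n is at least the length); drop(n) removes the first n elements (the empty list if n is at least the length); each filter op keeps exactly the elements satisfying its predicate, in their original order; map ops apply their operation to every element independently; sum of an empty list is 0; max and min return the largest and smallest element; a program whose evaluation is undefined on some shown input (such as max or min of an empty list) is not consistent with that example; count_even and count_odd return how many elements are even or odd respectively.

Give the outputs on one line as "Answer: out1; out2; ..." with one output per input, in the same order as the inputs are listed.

Execution, op by op:
  [-14, -13, 42, -25, -43, -17, 22] -> [14, 13, -42, 25, 43, 17, -22] -> [-42, -22] -> [42, 22] -> 64
  [-12, 13, -13] -> [12, -13, 13] -> [-13] -> [13] -> 13
  [-34, -12, -42, -13, 44, 17, -47, -10, 17] -> [34, 12, 42, 13, -44, -17, 47, 10, -17] -> [-44, -17, -17] -> [44, 17, 17] -> 78
  [14, 0, -28, 0, -9, 2, 6] -> [-14, 0, 28, 0, 9, -2, -6] -> [-14, 0, 0, -2, -6] -> [14, 0, 0, 2, 6] -> 22
  [-40, -39, 15] -> [40, 39, -15] -> [-15] -> [15] -> 15

64; 13; 78; 22; 15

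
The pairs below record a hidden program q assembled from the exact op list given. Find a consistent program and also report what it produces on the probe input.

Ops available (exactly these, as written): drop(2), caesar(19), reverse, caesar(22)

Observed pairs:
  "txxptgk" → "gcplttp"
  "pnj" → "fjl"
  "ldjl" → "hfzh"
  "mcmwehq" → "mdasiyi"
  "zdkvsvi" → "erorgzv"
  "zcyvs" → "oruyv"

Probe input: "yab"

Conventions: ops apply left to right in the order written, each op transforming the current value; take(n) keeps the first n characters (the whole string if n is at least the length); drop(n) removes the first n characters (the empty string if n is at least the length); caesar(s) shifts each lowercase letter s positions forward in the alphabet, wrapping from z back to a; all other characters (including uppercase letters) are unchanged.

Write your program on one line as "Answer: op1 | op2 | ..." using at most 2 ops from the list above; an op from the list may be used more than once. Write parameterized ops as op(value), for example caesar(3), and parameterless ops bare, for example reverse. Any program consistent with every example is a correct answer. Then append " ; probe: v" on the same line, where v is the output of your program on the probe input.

caesar(22) | reverse ; probe: "xwu"

Check, running the answer program on each example:
  "txxptgk" -> "pttlpcg" -> "gcplttp"
  "pnj" -> "ljf" -> "fjl"
  "ldjl" -> "hzfh" -> "hfzh"
  "mcmwehq" -> "iyisadm" -> "mdasiyi"
  "zdkvsvi" -> "vzgrore" -> "erorgzv"
  "zcyvs" -> "vyuro" -> "oruyv"
  probe: "yab" -> "uwx" -> "xwu"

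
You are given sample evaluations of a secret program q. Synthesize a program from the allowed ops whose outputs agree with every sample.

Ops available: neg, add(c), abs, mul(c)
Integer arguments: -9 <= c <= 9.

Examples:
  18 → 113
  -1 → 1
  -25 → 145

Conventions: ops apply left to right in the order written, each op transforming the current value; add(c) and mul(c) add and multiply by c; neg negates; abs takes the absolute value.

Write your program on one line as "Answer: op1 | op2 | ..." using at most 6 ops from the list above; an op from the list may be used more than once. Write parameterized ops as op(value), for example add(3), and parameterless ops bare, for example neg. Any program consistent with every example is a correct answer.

mul(6) | neg | add(-7) | neg | add(-2) | abs

Check, running the answer program on each example:
  18 -> 108 -> -108 -> -115 -> 115 -> 113 -> 113
  -1 -> -6 -> 6 -> -1 -> 1 -> -1 -> 1
  -25 -> -150 -> 150 -> 143 -> -143 -> -145 -> 145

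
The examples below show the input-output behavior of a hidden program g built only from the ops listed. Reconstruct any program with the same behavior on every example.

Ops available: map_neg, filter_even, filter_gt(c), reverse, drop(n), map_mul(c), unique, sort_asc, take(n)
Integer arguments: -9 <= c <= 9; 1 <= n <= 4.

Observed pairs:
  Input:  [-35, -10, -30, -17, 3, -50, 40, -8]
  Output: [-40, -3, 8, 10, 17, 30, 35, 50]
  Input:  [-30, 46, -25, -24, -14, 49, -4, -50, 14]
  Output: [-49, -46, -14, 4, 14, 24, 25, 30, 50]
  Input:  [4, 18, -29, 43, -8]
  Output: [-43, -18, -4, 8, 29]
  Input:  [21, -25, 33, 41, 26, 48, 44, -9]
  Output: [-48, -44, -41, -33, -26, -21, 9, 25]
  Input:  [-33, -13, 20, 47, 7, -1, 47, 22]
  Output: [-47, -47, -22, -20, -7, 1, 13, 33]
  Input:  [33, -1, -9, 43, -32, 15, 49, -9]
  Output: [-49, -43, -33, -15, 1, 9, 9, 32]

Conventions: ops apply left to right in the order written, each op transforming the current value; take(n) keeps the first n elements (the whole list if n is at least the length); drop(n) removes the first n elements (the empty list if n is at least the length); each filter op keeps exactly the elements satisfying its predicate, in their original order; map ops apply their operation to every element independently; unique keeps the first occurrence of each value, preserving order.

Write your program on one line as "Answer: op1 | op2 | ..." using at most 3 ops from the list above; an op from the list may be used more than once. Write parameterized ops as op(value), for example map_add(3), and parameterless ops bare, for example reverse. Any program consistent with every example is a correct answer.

sort_asc | map_neg | reverse

Check, running the answer program on each example:
  [-35, -10, -30, -17, 3, -50, 40, -8] -> [-50, -35, -30, -17, -10, -8, 3, 40] -> [50, 35, 30, 17, 10, 8, -3, -40] -> [-40, -3, 8, 10, 17, 30, 35, 50]
  [-30, 46, -25, -24, -14, 49, -4, -50, 14] -> [-50, -30, -25, -24, -14, -4, 14, 46, 49] -> [50, 30, 25, 24, 14, 4, -14, -46, -49] -> [-49, -46, -14, 4, 14, 24, 25, 30, 50]
  [4, 18, -29, 43, -8] -> [-29, -8, 4, 18, 43] -> [29, 8, -4, -18, -43] -> [-43, -18, -4, 8, 29]
  [21, -25, 33, 41, 26, 48, 44, -9] -> [-25, -9, 21, 26, 33, 41, 44, 48] -> [25, 9, -21, -26, -33, -41, -44, -48] -> [-48, -44, -41, -33, -26, -21, 9, 25]
  [-33, -13, 20, 47, 7, -1, 47, 22] -> [-33, -13, -1, 7, 20, 22, 47, 47] -> [33, 13, 1, -7, -20, -22, -47, -47] -> [-47, -47, -22, -20, -7, 1, 13, 33]
  [33, -1, -9, 43, -32, 15, 49, -9] -> [-32, -9, -9, -1, 15, 33, 43, 49] -> [32, 9, 9, 1, -15, -33, -43, -49] -> [-49, -43, -33, -15, 1, 9, 9, 32]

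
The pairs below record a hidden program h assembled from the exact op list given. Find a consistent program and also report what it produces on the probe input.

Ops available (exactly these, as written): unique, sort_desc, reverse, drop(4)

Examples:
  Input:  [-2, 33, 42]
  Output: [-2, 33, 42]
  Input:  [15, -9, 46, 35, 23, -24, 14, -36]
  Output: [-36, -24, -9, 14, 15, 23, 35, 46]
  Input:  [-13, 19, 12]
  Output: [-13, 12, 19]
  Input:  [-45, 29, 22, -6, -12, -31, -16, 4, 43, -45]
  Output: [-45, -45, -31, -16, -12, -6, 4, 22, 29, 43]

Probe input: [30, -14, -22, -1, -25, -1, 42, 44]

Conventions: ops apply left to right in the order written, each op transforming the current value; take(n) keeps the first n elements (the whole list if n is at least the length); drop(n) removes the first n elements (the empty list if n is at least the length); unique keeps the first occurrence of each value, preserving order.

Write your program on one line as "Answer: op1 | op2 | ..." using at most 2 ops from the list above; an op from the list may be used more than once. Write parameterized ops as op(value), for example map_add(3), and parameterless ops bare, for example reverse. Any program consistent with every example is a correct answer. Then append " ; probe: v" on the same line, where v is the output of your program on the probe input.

sort_desc | reverse ; probe: [-25, -22, -14, -1, -1, 30, 42, 44]

Check, running the answer program on each example:
  [-2, 33, 42] -> [42, 33, -2] -> [-2, 33, 42]
  [15, -9, 46, 35, 23, -24, 14, -36] -> [46, 35, 23, 15, 14, -9, -24, -36] -> [-36, -24, -9, 14, 15, 23, 35, 46]
  [-13, 19, 12] -> [19, 12, -13] -> [-13, 12, 19]
  [-45, 29, 22, -6, -12, -31, -16, 4, 43, -45] -> [43, 29, 22, 4, -6, -12, -16, -31, -45, -45] -> [-45, -45, -31, -16, -12, -6, 4, 22, 29, 43]
  probe: [30, -14, -22, -1, -25, -1, 42, 44] -> [44, 42, 30, -1, -1, -14, -22, -25] -> [-25, -22, -14, -1, -1, 30, 42, 44]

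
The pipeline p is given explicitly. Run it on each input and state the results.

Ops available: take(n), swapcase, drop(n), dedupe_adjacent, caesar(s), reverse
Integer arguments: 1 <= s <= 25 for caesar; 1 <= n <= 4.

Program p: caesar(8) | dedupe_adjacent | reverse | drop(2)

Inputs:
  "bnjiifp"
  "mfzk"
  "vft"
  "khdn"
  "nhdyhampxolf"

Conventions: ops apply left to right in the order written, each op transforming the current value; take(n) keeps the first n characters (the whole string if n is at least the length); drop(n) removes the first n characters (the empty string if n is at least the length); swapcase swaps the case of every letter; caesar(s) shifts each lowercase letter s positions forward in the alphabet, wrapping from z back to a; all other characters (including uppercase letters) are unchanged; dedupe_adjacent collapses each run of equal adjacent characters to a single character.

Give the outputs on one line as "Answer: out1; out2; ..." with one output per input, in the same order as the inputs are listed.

"qrvj"; "nu"; "d"; "ps"; "wfxuipglpv"

Execution, op by op:
  "bnjiifp" -> "jvrqqnx" -> "jvrqnx" -> "xnqrvj" -> "qrvj"
  "mfzk" -> "unhs" -> "unhs" -> "shnu" -> "nu"
  "vft" -> "dnb" -> "dnb" -> "bnd" -> "d"
  "khdn" -> "splv" -> "splv" -> "vlps" -> "ps"
  "nhdyhampxolf" -> "vplgpiuxfwtn" -> "vplgpiuxfwtn" -> "ntwfxuipglpv" -> "wfxuipglpv"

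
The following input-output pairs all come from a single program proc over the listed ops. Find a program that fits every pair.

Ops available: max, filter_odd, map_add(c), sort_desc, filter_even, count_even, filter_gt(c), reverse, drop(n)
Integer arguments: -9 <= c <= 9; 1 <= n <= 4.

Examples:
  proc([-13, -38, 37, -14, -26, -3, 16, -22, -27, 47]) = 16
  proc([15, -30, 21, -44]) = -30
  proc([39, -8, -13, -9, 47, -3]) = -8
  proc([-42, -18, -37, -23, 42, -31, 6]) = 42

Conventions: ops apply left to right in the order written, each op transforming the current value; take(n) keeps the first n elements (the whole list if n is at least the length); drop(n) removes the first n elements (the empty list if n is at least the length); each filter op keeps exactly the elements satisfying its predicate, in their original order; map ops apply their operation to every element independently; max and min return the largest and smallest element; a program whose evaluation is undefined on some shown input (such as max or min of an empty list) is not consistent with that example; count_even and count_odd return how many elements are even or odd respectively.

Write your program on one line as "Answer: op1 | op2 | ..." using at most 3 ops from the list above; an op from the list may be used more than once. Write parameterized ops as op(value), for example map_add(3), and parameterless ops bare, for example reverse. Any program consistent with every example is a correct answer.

filter_even | max

Check, running the answer program on each example:
  [-13, -38, 37, -14, -26, -3, 16, -22, -27, 47] -> [-38, -14, -26, 16, -22] -> 16
  [15, -30, 21, -44] -> [-30, -44] -> -30
  [39, -8, -13, -9, 47, -3] -> [-8] -> -8
  [-42, -18, -37, -23, 42, -31, 6] -> [-42, -18, 42, 6] -> 42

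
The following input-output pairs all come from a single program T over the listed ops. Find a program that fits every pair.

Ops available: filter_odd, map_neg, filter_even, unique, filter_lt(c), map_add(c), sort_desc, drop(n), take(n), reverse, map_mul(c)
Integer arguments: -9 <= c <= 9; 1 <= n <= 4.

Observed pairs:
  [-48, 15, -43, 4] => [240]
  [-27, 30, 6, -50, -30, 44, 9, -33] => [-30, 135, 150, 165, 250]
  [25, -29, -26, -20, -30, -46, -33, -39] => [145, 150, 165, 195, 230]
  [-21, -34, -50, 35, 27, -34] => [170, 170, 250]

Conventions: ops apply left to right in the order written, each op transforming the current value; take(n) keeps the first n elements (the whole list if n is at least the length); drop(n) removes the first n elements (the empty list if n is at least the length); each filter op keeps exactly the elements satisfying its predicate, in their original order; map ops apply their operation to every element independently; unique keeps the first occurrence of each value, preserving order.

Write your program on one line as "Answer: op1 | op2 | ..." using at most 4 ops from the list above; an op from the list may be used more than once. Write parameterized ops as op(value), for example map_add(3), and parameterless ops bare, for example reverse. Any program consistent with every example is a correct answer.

sort_desc | drop(1) | drop(2) | map_mul(-5)

Check, running the answer program on each example:
  [-48, 15, -43, 4] -> [15, 4, -43, -48] -> [4, -43, -48] -> [-48] -> [240]
  [-27, 30, 6, -50, -30, 44, 9, -33] -> [44, 30, 9, 6, -27, -30, -33, -50] -> [30, 9, 6, -27, -30, -33, -50] -> [6, -27, -30, -33, -50] -> [-30, 135, 150, 165, 250]
  [25, -29, -26, -20, -30, -46, -33, -39] -> [25, -20, -26, -29, -30, -33, -39, -46] -> [-20, -26, -29, -30, -33, -39, -46] -> [-29, -30, -33, -39, -46] -> [145, 150, 165, 195, 230]
  [-21, -34, -50, 35, 27, -34] -> [35, 27, -21, -34, -34, -50] -> [27, -21, -34, -34, -50] -> [-34, -34, -50] -> [170, 170, 250]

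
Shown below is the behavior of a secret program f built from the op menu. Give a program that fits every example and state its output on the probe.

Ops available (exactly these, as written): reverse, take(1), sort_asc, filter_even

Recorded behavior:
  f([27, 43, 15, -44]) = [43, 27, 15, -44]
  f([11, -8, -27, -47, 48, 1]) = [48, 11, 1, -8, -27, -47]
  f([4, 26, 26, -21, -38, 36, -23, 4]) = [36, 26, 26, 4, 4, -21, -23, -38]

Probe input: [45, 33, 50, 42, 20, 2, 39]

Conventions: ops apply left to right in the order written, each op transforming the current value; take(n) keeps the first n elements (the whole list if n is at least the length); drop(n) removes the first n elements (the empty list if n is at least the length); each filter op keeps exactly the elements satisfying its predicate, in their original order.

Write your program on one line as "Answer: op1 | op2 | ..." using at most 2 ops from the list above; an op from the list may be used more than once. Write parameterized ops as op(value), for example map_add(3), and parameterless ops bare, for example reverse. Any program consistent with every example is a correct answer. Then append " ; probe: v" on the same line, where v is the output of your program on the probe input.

sort_asc | reverse ; probe: [50, 45, 42, 39, 33, 20, 2]

Check, running the answer program on each example:
  [27, 43, 15, -44] -> [-44, 15, 27, 43] -> [43, 27, 15, -44]
  [11, -8, -27, -47, 48, 1] -> [-47, -27, -8, 1, 11, 48] -> [48, 11, 1, -8, -27, -47]
  [4, 26, 26, -21, -38, 36, -23, 4] -> [-38, -23, -21, 4, 4, 26, 26, 36] -> [36, 26, 26, 4, 4, -21, -23, -38]
  probe: [45, 33, 50, 42, 20, 2, 39] -> [2, 20, 33, 39, 42, 45, 50] -> [50, 45, 42, 39, 33, 20, 2]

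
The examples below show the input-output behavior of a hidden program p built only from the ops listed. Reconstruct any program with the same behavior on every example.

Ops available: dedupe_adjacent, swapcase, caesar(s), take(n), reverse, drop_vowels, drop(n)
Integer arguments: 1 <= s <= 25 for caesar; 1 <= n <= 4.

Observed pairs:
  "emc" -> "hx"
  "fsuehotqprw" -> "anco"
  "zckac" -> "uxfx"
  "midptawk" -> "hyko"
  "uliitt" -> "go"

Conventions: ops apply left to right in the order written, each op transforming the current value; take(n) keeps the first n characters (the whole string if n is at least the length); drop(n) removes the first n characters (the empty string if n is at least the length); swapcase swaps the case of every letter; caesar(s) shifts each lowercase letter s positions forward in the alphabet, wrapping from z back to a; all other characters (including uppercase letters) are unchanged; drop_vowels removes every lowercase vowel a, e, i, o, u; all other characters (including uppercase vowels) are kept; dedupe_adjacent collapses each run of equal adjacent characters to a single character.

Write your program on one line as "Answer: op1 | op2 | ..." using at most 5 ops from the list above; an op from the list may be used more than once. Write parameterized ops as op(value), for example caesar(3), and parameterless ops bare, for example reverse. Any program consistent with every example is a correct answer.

dedupe_adjacent | drop_vowels | take(4) | caesar(9) | caesar(12)

Check, running the answer program on each example:
  "emc" -> "emc" -> "mc" -> "mc" -> "vl" -> "hx"
  "fsuehotqprw" -> "fsuehotqprw" -> "fshtqprw" -> "fsht" -> "obqc" -> "anco"
  "zckac" -> "zckac" -> "zckc" -> "zckc" -> "iltl" -> "uxfx"
  "midptawk" -> "midptawk" -> "mdptwk" -> "mdpt" -> "vmyc" -> "hyko"
  "uliitt" -> "ulit" -> "lt" -> "lt" -> "uc" -> "go"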